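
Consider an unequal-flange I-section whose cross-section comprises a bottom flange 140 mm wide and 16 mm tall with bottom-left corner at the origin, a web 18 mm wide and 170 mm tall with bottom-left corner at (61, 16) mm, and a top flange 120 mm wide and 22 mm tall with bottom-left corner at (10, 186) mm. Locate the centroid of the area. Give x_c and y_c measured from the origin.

Part | A | x̄ᵢ | ȳᵢ | A·x̄ᵢ | A·ȳᵢ
bottom flange | 2240.00 | 70.00 | 8.00 | 156800.00 | 17920.00
web | 3060.00 | 70.00 | 101.00 | 214200.00 | 309060.00
top flange | 2640.00 | 70.00 | 197.00 | 184800.00 | 520080.00
Σ | 7940.00 |  |  | 555800.00 | 847060.00
x_c = 555800.00 / 7940.00 = 70.00 mm
y_c = 847060.00 / 7940.00 = 106.68 mm

x_c = 70.00 mm, y_c = 106.68 mm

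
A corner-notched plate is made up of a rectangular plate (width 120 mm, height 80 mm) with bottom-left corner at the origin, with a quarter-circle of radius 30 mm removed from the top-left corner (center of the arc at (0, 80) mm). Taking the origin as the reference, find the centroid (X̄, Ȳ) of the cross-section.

Part | A | x̄ᵢ | ȳᵢ | A·x̄ᵢ | A·ȳᵢ
plate | 9600.00 | 60.00 | 40.00 | 576000.00 | 384000.00
removed quarter-circle | -706.86 | 12.73 | 67.27 | -9000.00 | -47548.67
Σ | 8893.14 |  |  | 567000.00 | 336451.33
X̄ = 567000.00 / 8893.14 = 63.76 mm
Ȳ = 336451.33 / 8893.14 = 37.83 mm

X̄ = 63.76 mm, Ȳ = 37.83 mm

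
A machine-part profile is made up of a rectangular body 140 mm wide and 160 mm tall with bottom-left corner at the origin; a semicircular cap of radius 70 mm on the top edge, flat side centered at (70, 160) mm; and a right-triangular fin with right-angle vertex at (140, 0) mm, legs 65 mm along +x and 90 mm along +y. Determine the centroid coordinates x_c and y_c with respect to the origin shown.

x_c = 78.12 mm, y_c = 101.14 mm

Part | A | x̄ᵢ | ȳᵢ | A·x̄ᵢ | A·ȳᵢ
rectangular body | 22400.00 | 70.00 | 80.00 | 1568000.00 | 1792000.00
semicircular top | 7696.90 | 70.00 | 189.71 | 538783.14 | 1460170.99
triangular fin | 2925.00 | 161.67 | 30.00 | 472875.00 | 87750.00
Σ | 33021.90 |  |  | 2579658.14 | 3339920.99
x_c = 2579658.14 / 33021.90 = 78.12 mm
y_c = 3339920.99 / 33021.90 = 101.14 mm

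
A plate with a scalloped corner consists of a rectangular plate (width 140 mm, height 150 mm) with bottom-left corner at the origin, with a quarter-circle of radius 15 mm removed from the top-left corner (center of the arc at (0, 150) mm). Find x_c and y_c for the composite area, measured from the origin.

plate: A = 140 × 150 = 21000.00, centroid at (70.00, 75.00).
removed quarter-circle: A = −¼π·15² = -176.71, centroid at (6.37, 143.63).
ΣA = 20823.29 mm²
ΣAx_c = (21000.00)(70.00) + (-176.71)(6.37) = 1468875.00 mm³
ΣAy_c = (21000.00)(75.00) + (-176.71)(143.63) = 1549617.81 mm³
x_c = 1468875.00 / 20823.29 = 70.54 mm
y_c = 1549617.81 / 20823.29 = 74.42 mm

x_c = 70.54 mm, y_c = 74.42 mm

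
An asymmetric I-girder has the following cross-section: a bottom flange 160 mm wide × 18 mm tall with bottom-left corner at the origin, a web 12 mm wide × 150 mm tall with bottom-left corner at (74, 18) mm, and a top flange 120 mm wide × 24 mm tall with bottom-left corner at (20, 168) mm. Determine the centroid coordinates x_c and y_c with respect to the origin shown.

x_c = 80.00 mm, y_c = 94.14 mm

bottom flange: A = 160 × 18 = 2880.00, centroid at (80.00, 9.00).
web: A = 12 × 150 = 1800.00, centroid at (80.00, 93.00).
top flange: A = 120 × 24 = 2880.00, centroid at (80.00, 180.00).
ΣA = 7560.00 mm²
ΣAx_c = (2880.00)(80.00) + (1800.00)(80.00) + (2880.00)(80.00) = 604800.00 mm³
ΣAy_c = (2880.00)(9.00) + (1800.00)(93.00) + (2880.00)(180.00) = 711720.00 mm³
x_c = 604800.00 / 7560.00 = 80.00 mm
y_c = 711720.00 / 7560.00 = 94.14 mm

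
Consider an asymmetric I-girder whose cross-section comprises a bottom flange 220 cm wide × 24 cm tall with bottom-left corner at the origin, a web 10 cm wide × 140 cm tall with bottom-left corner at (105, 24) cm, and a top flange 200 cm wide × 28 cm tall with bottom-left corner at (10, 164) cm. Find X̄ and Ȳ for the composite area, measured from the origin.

bottom flange: A = 220 × 24 = 5280.00, centroid at (110.00, 12.00).
web: A = 10 × 140 = 1400.00, centroid at (110.00, 94.00).
top flange: A = 200 × 28 = 5600.00, centroid at (110.00, 178.00).
ΣA = 12280.00 cm², ΣAX̄ = 1350800.00 cm³, ΣAȲ = 1191760.00 cm³.
X̄ = 1350800.00/12280.00 = 110.00 cm; Ȳ = 1191760.00/12280.00 = 97.05 cm.

X̄ = 110.00 cm, Ȳ = 97.05 cm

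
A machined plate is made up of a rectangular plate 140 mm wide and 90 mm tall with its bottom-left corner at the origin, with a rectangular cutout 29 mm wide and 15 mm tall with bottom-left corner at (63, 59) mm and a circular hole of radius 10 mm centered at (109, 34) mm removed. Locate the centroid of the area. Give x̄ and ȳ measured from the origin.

x̄ = 68.69 mm, ȳ = 44.50 mm

plate: A = 140 × 90 = 12600.00, centroid at (70.00, 45.00).
hole 1: A = −(29 × 15) = -435.00, centroid at (77.50, 66.50).
hole 2: A = −π·10² = -314.16, centroid at (109.00, 34.00).
ΣA = 11850.84 mm², ΣAx̄ = 814044.14 mm³, ΣAȳ = 527391.08 mm³.
x̄ = 814044.14/11850.84 = 68.69 mm; ȳ = 527391.08/11850.84 = 44.50 mm.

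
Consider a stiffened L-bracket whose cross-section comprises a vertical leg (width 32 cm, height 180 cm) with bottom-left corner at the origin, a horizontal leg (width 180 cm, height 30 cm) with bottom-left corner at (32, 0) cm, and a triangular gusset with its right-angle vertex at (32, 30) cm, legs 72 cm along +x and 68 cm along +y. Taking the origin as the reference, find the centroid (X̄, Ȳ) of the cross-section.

X̄ = 65.26 cm, Ȳ = 53.52 cm

vertical leg: A = 32 × 180 = 5760.00, centroid at (16.00, 90.00).
horizontal leg: A = 180 × 30 = 5400.00, centroid at (122.00, 15.00).
gusset: A = ½·72·68 = 2448.00, centroid at (56.00, 52.67).
ΣA = 13608.00 cm², ΣAX̄ = 888048.00 cm³, ΣAȲ = 728328.00 cm³.
X̄ = 888048.00/13608.00 = 65.26 cm; Ȳ = 728328.00/13608.00 = 53.52 cm.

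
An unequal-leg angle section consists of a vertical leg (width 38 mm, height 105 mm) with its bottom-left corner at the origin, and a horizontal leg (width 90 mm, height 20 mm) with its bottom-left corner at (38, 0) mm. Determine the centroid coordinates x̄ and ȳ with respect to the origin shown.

vertical leg: A = 38 × 105 = 3990.00, centroid at (19.00, 52.50).
horizontal leg: A = 90 × 20 = 1800.00, centroid at (83.00, 10.00).
ΣA = 5790.00 mm², ΣAx̄ = 225210.00 mm³, ΣAȳ = 227475.00 mm³.
x̄ = 225210.00/5790.00 = 38.90 mm; ȳ = 227475.00/5790.00 = 39.29 mm.

x̄ = 38.90 mm, ȳ = 39.29 mm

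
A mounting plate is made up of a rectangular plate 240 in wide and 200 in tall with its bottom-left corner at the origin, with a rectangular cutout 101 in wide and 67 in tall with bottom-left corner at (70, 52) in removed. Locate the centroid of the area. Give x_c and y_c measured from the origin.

plate: A = 240 × 200 = 48000.00, centroid at (120.00, 100.00).
hole: A = −(101 × 67) = -6767.00, centroid at (120.50, 85.50).
ΣA = 41233.00 in², ΣAx_c = 4944576.50 in³, ΣAy_c = 4221421.50 in³.
x_c = 4944576.50/41233.00 = 119.92 in; y_c = 4221421.50/41233.00 = 102.38 in.

x_c = 119.92 in, y_c = 102.38 in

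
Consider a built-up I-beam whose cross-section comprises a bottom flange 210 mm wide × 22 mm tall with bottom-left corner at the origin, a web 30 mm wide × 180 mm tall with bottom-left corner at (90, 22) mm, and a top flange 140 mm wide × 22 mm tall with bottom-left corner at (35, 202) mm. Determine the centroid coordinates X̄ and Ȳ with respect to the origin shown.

bottom flange: A = 210 × 22 = 4620.00, centroid at (105.00, 11.00).
web: A = 30 × 180 = 5400.00, centroid at (105.00, 112.00).
top flange: A = 140 × 22 = 3080.00, centroid at (105.00, 213.00).
ΣA = 13100.00 mm², ΣAX̄ = 1375500.00 mm³, ΣAȲ = 1311660.00 mm³.
X̄ = 1375500.00/13100.00 = 105.00 mm; Ȳ = 1311660.00/13100.00 = 100.13 mm.

X̄ = 105.00 mm, Ȳ = 100.13 mm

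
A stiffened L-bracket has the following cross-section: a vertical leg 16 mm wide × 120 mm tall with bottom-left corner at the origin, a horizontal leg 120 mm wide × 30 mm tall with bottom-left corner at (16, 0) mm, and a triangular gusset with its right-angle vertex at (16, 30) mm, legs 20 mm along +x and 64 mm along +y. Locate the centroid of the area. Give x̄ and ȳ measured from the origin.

vertical leg: A = 16 × 120 = 1920.00, centroid at (8.00, 60.00).
horizontal leg: A = 120 × 30 = 3600.00, centroid at (76.00, 15.00).
gusset: A = ½·20·64 = 640.00, centroid at (22.67, 51.33).
ΣA = 6160.00 mm², ΣAx̄ = 303466.67 mm³, ΣAȳ = 202053.33 mm³.
x̄ = 303466.67/6160.00 = 49.26 mm; ȳ = 202053.33/6160.00 = 32.80 mm.

x̄ = 49.26 mm, ȳ = 32.80 mm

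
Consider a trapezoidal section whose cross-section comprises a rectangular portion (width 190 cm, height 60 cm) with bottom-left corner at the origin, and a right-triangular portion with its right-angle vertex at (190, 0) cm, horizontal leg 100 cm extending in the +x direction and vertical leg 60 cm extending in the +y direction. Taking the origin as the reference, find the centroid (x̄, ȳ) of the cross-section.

x̄ = 121.74 cm, ȳ = 27.92 cm

rectangular portion: A = 190 × 60 = 11400.00, centroid at (95.00, 30.00).
triangular portion: A = ½·100·60 = 3000.00, centroid at (223.33, 20.00).
ΣA = 14400.00 cm², ΣAx̄ = 1753000.00 cm³, ΣAȳ = 402000.00 cm³.
x̄ = 1753000.00/14400.00 = 121.74 cm; ȳ = 402000.00/14400.00 = 27.92 cm.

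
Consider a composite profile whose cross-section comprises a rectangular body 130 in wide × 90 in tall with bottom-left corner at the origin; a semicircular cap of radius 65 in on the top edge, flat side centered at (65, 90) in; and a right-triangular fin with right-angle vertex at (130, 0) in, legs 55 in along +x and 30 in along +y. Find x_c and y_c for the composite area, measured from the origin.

rectangular body: A = 130 × 90 = 11700.00, centroid at (65.00, 45.00).
semicircular top: A = ½π·65² = 6636.61, centroid at (65.00, 117.59).
triangular fin: A = ½·55·30 = 825.00, centroid at (148.33, 10.00).
ΣA = 19161.61 in²
ΣAx_c = (11700.00)(65.00) + (6636.61)(65.00) + (825.00)(148.33) = 1314254.94 in³
ΣAy_c = (11700.00)(45.00) + (6636.61)(117.59) + (825.00)(10.00) = 1315128.64 in³
x_c = 1314254.94 / 19161.61 = 68.59 in
y_c = 1315128.64 / 19161.61 = 68.63 in

x_c = 68.59 in, y_c = 68.63 in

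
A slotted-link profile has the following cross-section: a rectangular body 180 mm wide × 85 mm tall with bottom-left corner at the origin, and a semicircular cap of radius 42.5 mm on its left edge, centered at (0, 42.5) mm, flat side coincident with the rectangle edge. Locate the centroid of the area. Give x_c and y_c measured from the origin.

rectangular body: A = 180 × 85 = 15300.00, centroid at (90.00, 42.50).
semicircular end: A = ½π·42.5² = 2837.25, centroid at (-18.04, 42.50).
ΣA = 18137.25 mm²
ΣAx_c = (15300.00)(90.00) + (2837.25)(-18.04) = 1325822.92 mm³
ΣAy_c = (15300.00)(42.50) + (2837.25)(42.50) = 770833.16 mm³
x_c = 1325822.92 / 18137.25 = 73.10 mm
y_c = 770833.16 / 18137.25 = 42.50 mm

x_c = 73.10 mm, y_c = 42.50 mm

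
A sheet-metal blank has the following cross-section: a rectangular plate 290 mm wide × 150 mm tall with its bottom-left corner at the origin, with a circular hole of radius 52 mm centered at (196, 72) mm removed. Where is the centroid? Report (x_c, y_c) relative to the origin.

x_c = 132.62 mm, y_c = 75.73 mm

Part | A | x̄ᵢ | ȳᵢ | A·x̄ᵢ | A·ȳᵢ
plate | 43500.00 | 145.00 | 75.00 | 6307500.00 | 3262500.00
hole | -8494.87 | 196.00 | 72.00 | -1664993.84 | -611630.39
Σ | 35005.13 |  |  | 4642506.16 | 2650869.61
x_c = 4642506.16 / 35005.13 = 132.62 mm
y_c = 2650869.61 / 35005.13 = 75.73 mm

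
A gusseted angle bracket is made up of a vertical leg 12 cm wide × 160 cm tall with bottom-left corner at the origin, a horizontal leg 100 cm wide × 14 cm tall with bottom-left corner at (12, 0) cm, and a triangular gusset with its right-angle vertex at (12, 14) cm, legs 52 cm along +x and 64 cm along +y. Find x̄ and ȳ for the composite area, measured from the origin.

x̄ = 29.52 cm, ȳ = 44.58 cm

vertical leg: A = 12 × 160 = 1920.00, centroid at (6.00, 80.00).
horizontal leg: A = 100 × 14 = 1400.00, centroid at (62.00, 7.00).
gusset: A = ½·52·64 = 1664.00, centroid at (29.33, 35.33).
ΣA = 4984.00 cm²
ΣAx̄ = (1920.00)(6.00) + (1400.00)(62.00) + (1664.00)(29.33) = 147130.67 cm³
ΣAȳ = (1920.00)(80.00) + (1400.00)(7.00) + (1664.00)(35.33) = 222194.67 cm³
x̄ = 147130.67 / 4984.00 = 29.52 cm
ȳ = 222194.67 / 4984.00 = 44.58 cm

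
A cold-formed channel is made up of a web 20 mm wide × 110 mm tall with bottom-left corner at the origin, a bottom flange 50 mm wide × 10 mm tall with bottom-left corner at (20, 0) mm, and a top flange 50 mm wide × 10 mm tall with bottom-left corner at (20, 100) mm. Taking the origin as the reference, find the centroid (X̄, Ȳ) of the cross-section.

X̄ = 20.94 mm, Ȳ = 55.00 mm

web: A = 20 × 110 = 2200.00, centroid at (10.00, 55.00).
bottom flange: A = 50 × 10 = 500.00, centroid at (45.00, 5.00).
top flange: A = 50 × 10 = 500.00, centroid at (45.00, 105.00).
ΣA = 3200.00 mm², ΣAX̄ = 67000.00 mm³, ΣAȲ = 176000.00 mm³.
X̄ = 67000.00/3200.00 = 20.94 mm; Ȳ = 176000.00/3200.00 = 55.00 mm.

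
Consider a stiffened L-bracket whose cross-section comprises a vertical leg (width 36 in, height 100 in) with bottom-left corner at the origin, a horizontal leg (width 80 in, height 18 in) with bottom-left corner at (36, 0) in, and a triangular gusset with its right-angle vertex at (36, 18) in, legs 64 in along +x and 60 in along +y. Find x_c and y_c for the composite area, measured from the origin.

vertical leg: A = 36 × 100 = 3600.00, centroid at (18.00, 50.00).
horizontal leg: A = 80 × 18 = 1440.00, centroid at (76.00, 9.00).
gusset: A = ½·64·60 = 1920.00, centroid at (57.33, 38.00).
ΣA = 6960.00 in²
ΣAx_c = (3600.00)(18.00) + (1440.00)(76.00) + (1920.00)(57.33) = 284320.00 in³
ΣAy_c = (3600.00)(50.00) + (1440.00)(9.00) + (1920.00)(38.00) = 265920.00 in³
x_c = 284320.00 / 6960.00 = 40.85 in
y_c = 265920.00 / 6960.00 = 38.21 in

x_c = 40.85 in, y_c = 38.21 in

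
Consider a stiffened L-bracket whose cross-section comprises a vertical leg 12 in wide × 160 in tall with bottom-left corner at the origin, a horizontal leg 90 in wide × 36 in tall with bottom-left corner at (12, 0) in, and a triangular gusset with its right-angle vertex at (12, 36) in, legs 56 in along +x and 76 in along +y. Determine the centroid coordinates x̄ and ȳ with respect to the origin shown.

x̄ = 35.88 in, ȳ = 46.99 in

vertical leg: A = 12 × 160 = 1920.00, centroid at (6.00, 80.00).
horizontal leg: A = 90 × 36 = 3240.00, centroid at (57.00, 18.00).
gusset: A = ½·56·76 = 2128.00, centroid at (30.67, 61.33).
ΣA = 7288.00 in², ΣAx̄ = 261458.67 in³, ΣAȳ = 342437.33 in³.
x̄ = 261458.67/7288.00 = 35.88 in; ȳ = 342437.33/7288.00 = 46.99 in.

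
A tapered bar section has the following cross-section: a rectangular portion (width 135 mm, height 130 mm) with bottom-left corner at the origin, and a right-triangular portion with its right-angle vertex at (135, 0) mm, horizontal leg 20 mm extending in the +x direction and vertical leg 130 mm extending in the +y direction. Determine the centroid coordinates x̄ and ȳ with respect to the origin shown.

rectangular portion: A = 135 × 130 = 17550.00, centroid at (67.50, 65.00).
triangular portion: A = ½·20·130 = 1300.00, centroid at (141.67, 43.33).
ΣA = 18850.00 mm², ΣAx̄ = 1368791.67 mm³, ΣAȳ = 1197083.33 mm³.
x̄ = 1368791.67/18850.00 = 72.61 mm; ȳ = 1197083.33/18850.00 = 63.51 mm.

x̄ = 72.61 mm, ȳ = 63.51 mm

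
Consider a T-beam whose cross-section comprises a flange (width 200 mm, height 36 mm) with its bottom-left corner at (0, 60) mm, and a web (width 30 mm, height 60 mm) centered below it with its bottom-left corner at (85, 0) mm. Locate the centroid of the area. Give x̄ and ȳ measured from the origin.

Part | A | x̄ᵢ | ȳᵢ | A·x̄ᵢ | A·ȳᵢ
web | 1800.00 | 100.00 | 30.00 | 180000.00 | 54000.00
flange | 7200.00 | 100.00 | 78.00 | 720000.00 | 561600.00
Σ | 9000.00 |  |  | 900000.00 | 615600.00
x̄ = 900000.00 / 9000.00 = 100.00 mm
ȳ = 615600.00 / 9000.00 = 68.40 mm

x̄ = 100.00 mm, ȳ = 68.40 mm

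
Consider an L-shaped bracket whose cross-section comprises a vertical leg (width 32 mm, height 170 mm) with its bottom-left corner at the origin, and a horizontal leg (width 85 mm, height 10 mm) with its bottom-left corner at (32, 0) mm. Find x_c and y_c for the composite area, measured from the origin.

x_c = 23.91 mm, y_c = 74.19 mm

Part | A | x̄ᵢ | ȳᵢ | A·x̄ᵢ | A·ȳᵢ
vertical leg | 5440.00 | 16.00 | 85.00 | 87040.00 | 462400.00
horizontal leg | 850.00 | 74.50 | 5.00 | 63325.00 | 4250.00
Σ | 6290.00 |  |  | 150365.00 | 466650.00
x_c = 150365.00 / 6290.00 = 23.91 mm
y_c = 466650.00 / 6290.00 = 74.19 mm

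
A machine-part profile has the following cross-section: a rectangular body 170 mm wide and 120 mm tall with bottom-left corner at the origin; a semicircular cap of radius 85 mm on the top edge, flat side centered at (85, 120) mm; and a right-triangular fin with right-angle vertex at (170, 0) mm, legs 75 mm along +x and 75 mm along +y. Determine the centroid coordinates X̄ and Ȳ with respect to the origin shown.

X̄ = 93.95 mm, Ȳ = 88.70 mm

rectangular body: A = 170 × 120 = 20400.00, centroid at (85.00, 60.00).
semicircular top: A = ½π·85² = 11349.00, centroid at (85.00, 156.08).
triangular fin: A = ½·75·75 = 2812.50, centroid at (195.00, 25.00).
ΣA = 34561.50 mm²
ΣAX̄ = (20400.00)(85.00) + (11349.00)(85.00) + (2812.50)(195.00) = 3247102.79 mm³
ΣAȲ = (20400.00)(60.00) + (11349.00)(156.08) + (2812.50)(25.00) = 3065609.58 mm³
X̄ = 3247102.79 / 34561.50 = 93.95 mm
Ȳ = 3065609.58 / 34561.50 = 88.70 mm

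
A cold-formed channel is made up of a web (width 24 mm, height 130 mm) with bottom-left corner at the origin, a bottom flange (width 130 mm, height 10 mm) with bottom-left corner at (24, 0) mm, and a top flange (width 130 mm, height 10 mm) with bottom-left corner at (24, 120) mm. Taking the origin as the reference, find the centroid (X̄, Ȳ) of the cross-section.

X̄ = 47.00 mm, Ȳ = 65.00 mm

web: A = 24 × 130 = 3120.00, centroid at (12.00, 65.00).
bottom flange: A = 130 × 10 = 1300.00, centroid at (89.00, 5.00).
top flange: A = 130 × 10 = 1300.00, centroid at (89.00, 125.00).
ΣA = 5720.00 mm²
ΣAX̄ = (3120.00)(12.00) + (1300.00)(89.00) + (1300.00)(89.00) = 268840.00 mm³
ΣAȲ = (3120.00)(65.00) + (1300.00)(5.00) + (1300.00)(125.00) = 371800.00 mm³
X̄ = 268840.00 / 5720.00 = 47.00 mm
Ȳ = 371800.00 / 5720.00 = 65.00 mm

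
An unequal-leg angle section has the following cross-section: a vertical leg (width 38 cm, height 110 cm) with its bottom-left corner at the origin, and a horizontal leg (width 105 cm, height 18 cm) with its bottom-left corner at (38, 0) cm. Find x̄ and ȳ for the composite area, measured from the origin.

vertical leg: A = 38 × 110 = 4180.00, centroid at (19.00, 55.00).
horizontal leg: A = 105 × 18 = 1890.00, centroid at (90.50, 9.00).
ΣA = 6070.00 cm²
ΣAx̄ = (4180.00)(19.00) + (1890.00)(90.50) = 250465.00 cm³
ΣAȳ = (4180.00)(55.00) + (1890.00)(9.00) = 246910.00 cm³
x̄ = 250465.00 / 6070.00 = 41.26 cm
ȳ = 246910.00 / 6070.00 = 40.68 cm

x̄ = 41.26 cm, ȳ = 40.68 cm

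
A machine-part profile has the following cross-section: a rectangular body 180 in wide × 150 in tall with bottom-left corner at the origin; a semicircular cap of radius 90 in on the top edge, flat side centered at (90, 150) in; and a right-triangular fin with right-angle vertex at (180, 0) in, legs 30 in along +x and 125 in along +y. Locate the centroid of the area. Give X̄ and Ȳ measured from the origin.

Part | A | x̄ᵢ | ȳᵢ | A·x̄ᵢ | A·ȳᵢ
rectangular body | 27000.00 | 90.00 | 75.00 | 2430000.00 | 2025000.00
semicircular top | 12723.45 | 90.00 | 188.20 | 1145110.52 | 2394517.54
triangular fin | 1875.00 | 190.00 | 41.67 | 356250.00 | 78125.00
Σ | 41598.45 |  |  | 3931360.52 | 4497642.54
X̄ = 3931360.52 / 41598.45 = 94.51 in
Ȳ = 4497642.54 / 41598.45 = 108.12 in

X̄ = 94.51 in, Ȳ = 108.12 in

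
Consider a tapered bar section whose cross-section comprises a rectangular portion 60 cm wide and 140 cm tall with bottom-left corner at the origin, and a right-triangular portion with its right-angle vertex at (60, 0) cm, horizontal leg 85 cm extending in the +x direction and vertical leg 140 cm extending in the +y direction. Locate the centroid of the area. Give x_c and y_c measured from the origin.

rectangular portion: A = 60 × 140 = 8400.00, centroid at (30.00, 70.00).
triangular portion: A = ½·85·140 = 5950.00, centroid at (88.33, 46.67).
ΣA = 14350.00 cm²
ΣAx_c = (8400.00)(30.00) + (5950.00)(88.33) = 777583.33 cm³
ΣAy_c = (8400.00)(70.00) + (5950.00)(46.67) = 865666.67 cm³
x_c = 777583.33 / 14350.00 = 54.19 cm
y_c = 865666.67 / 14350.00 = 60.33 cm

x_c = 54.19 cm, y_c = 60.33 cm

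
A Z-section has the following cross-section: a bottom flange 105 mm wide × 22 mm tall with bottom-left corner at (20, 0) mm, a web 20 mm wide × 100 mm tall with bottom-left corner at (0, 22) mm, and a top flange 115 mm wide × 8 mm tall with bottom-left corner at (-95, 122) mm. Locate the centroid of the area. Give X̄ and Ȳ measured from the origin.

bottom flange: A = 105 × 22 = 2310.00, centroid at (72.50, 11.00).
web: A = 20 × 100 = 2000.00, centroid at (10.00, 72.00).
top flange: A = 115 × 8 = 920.00, centroid at (-37.50, 126.00).
ΣA = 5230.00 mm²
ΣAX̄ = (2310.00)(72.50) + (2000.00)(10.00) + (920.00)(-37.50) = 152975.00 mm³
ΣAȲ = (2310.00)(11.00) + (2000.00)(72.00) + (920.00)(126.00) = 285330.00 mm³
X̄ = 152975.00 / 5230.00 = 29.25 mm
Ȳ = 285330.00 / 5230.00 = 54.56 mm

X̄ = 29.25 mm, Ȳ = 54.56 mm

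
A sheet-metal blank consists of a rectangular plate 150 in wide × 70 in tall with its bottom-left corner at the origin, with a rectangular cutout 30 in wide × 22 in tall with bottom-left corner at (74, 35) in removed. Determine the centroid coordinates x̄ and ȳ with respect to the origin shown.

Part | A | x̄ᵢ | ȳᵢ | A·x̄ᵢ | A·ȳᵢ
plate | 10500.00 | 75.00 | 35.00 | 787500.00 | 367500.00
hole | -660.00 | 89.00 | 46.00 | -58740.00 | -30360.00
Σ | 9840.00 |  |  | 728760.00 | 337140.00
x̄ = 728760.00 / 9840.00 = 74.06 in
ȳ = 337140.00 / 9840.00 = 34.26 in

x̄ = 74.06 in, ȳ = 34.26 in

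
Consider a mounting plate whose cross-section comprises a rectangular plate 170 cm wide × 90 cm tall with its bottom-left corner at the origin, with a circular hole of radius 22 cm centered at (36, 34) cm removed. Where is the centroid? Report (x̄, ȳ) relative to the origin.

plate: A = 170 × 90 = 15300.00, centroid at (85.00, 45.00).
hole: A = −π·22² = -1520.53, centroid at (36.00, 34.00).
ΣA = 13779.47 cm², ΣAx̄ = 1245760.89 cm³, ΣAȳ = 636801.95 cm³.
x̄ = 1245760.89/13779.47 = 90.41 cm; ȳ = 636801.95/13779.47 = 46.21 cm.

x̄ = 90.41 cm, ȳ = 46.21 cm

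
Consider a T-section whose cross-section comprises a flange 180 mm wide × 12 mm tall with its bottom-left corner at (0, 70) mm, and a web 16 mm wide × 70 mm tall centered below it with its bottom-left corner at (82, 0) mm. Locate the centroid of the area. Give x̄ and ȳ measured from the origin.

x̄ = 90.00 mm, ȳ = 62.00 mm

Part | A | x̄ᵢ | ȳᵢ | A·x̄ᵢ | A·ȳᵢ
web | 1120.00 | 90.00 | 35.00 | 100800.00 | 39200.00
flange | 2160.00 | 90.00 | 76.00 | 194400.00 | 164160.00
Σ | 3280.00 |  |  | 295200.00 | 203360.00
x̄ = 295200.00 / 3280.00 = 90.00 mm
ȳ = 203360.00 / 3280.00 = 62.00 mm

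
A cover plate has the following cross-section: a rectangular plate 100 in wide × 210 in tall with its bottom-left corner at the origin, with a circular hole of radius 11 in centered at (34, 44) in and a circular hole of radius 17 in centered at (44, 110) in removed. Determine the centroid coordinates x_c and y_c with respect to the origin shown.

plate: A = 100 × 210 = 21000.00, centroid at (50.00, 105.00).
hole 1: A = −π·11² = -380.13, centroid at (34.00, 44.00).
hole 2: A = −π·17² = -907.92, centroid at (44.00, 110.00).
ΣA = 19711.95 in², ΣAx_c = 997127.00 in³, ΣAy_c = 2088402.93 in³.
x_c = 997127.00/19711.95 = 50.58 in; y_c = 2088402.93/19711.95 = 105.95 in.

x_c = 50.58 in, y_c = 105.95 in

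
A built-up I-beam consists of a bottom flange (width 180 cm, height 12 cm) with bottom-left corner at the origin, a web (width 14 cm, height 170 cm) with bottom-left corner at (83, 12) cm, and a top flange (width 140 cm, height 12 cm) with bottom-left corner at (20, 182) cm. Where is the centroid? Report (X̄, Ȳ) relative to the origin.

X̄ = 90.00 cm, Ȳ = 89.98 cm

bottom flange: A = 180 × 12 = 2160.00, centroid at (90.00, 6.00).
web: A = 14 × 170 = 2380.00, centroid at (90.00, 97.00).
top flange: A = 140 × 12 = 1680.00, centroid at (90.00, 188.00).
ΣA = 6220.00 cm²
ΣAX̄ = (2160.00)(90.00) + (2380.00)(90.00) + (1680.00)(90.00) = 559800.00 cm³
ΣAȲ = (2160.00)(6.00) + (2380.00)(97.00) + (1680.00)(188.00) = 559660.00 cm³
X̄ = 559800.00 / 6220.00 = 90.00 cm
Ȳ = 559660.00 / 6220.00 = 89.98 cm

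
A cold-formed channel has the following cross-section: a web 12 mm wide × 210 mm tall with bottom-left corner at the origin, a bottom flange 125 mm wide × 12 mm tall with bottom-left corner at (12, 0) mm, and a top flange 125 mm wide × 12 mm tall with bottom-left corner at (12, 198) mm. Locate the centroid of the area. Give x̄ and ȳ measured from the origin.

web: A = 12 × 210 = 2520.00, centroid at (6.00, 105.00).
bottom flange: A = 125 × 12 = 1500.00, centroid at (74.50, 6.00).
top flange: A = 125 × 12 = 1500.00, centroid at (74.50, 204.00).
ΣA = 5520.00 mm², ΣAx̄ = 238620.00 mm³, ΣAȳ = 579600.00 mm³.
x̄ = 238620.00/5520.00 = 43.23 mm; ȳ = 579600.00/5520.00 = 105.00 mm.

x̄ = 43.23 mm, ȳ = 105.00 mm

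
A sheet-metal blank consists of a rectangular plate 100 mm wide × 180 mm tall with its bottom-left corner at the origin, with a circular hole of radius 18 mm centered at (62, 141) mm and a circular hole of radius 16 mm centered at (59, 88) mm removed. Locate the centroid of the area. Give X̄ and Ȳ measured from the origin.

X̄ = 48.80 mm, Ȳ = 86.89 mm

plate: A = 100 × 180 = 18000.00, centroid at (50.00, 90.00).
hole 1: A = −π·18² = -1017.88, centroid at (62.00, 141.00).
hole 2: A = −π·16² = -804.25, centroid at (59.00, 88.00).
ΣA = 16177.88 mm², ΣAX̄ = 789441.07 mm³, ΣAȲ = 1405705.68 mm³.
X̄ = 789441.07/16177.88 = 48.80 mm; Ȳ = 1405705.68/16177.88 = 86.89 mm.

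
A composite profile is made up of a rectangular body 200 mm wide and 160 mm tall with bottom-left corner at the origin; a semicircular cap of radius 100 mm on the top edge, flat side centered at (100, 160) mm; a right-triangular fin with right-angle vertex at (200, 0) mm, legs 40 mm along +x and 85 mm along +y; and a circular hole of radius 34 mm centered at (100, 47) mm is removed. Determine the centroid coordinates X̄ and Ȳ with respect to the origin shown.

X̄ = 104.21 mm, Ȳ = 122.71 mm

rectangular body: A = 200 × 160 = 32000.00, centroid at (100.00, 80.00).
semicircular top: A = ½π·100² = 15707.96, centroid at (100.00, 202.44).
triangular fin: A = ½·40·85 = 1700.00, centroid at (213.33, 28.33).
hole: A = −π·34² = -3631.68, centroid at (100.00, 47.00).
ΣA = 45776.28 mm², ΣAX̄ = 4770294.88 mm³, ΣAȲ = 5617418.44 mm³.
X̄ = 4770294.88/45776.28 = 104.21 mm; Ȳ = 5617418.44/45776.28 = 122.71 mm.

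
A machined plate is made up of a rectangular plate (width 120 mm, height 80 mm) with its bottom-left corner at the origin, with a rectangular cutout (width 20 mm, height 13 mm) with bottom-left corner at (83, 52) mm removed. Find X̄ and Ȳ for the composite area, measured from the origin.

X̄ = 59.08 mm, Ȳ = 39.49 mm

plate: A = 120 × 80 = 9600.00, centroid at (60.00, 40.00).
hole: A = −(20 × 13) = -260.00, centroid at (93.00, 58.50).
ΣA = 9340.00 mm²
ΣAX̄ = (9600.00)(60.00) + (-260.00)(93.00) = 551820.00 mm³
ΣAȲ = (9600.00)(40.00) + (-260.00)(58.50) = 368790.00 mm³
X̄ = 551820.00 / 9340.00 = 59.08 mm
Ȳ = 368790.00 / 9340.00 = 39.49 mm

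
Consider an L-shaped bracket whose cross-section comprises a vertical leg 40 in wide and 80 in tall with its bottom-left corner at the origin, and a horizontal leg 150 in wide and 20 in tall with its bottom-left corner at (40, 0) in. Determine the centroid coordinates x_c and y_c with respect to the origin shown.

x_c = 65.97 in, y_c = 25.48 in

vertical leg: A = 40 × 80 = 3200.00, centroid at (20.00, 40.00).
horizontal leg: A = 150 × 20 = 3000.00, centroid at (115.00, 10.00).
ΣA = 6200.00 in²
ΣAx_c = (3200.00)(20.00) + (3000.00)(115.00) = 409000.00 in³
ΣAy_c = (3200.00)(40.00) + (3000.00)(10.00) = 158000.00 in³
x_c = 409000.00 / 6200.00 = 65.97 in
y_c = 158000.00 / 6200.00 = 25.48 in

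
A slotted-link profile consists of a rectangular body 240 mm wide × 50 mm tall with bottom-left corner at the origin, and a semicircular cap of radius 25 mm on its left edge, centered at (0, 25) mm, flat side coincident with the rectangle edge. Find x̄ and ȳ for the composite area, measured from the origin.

rectangular body: A = 240 × 50 = 12000.00, centroid at (120.00, 25.00).
semicircular end: A = ½π·25² = 981.75, centroid at (-10.61, 25.00).
ΣA = 12981.75 mm², ΣAx̄ = 1429583.33 mm³, ΣAȳ = 324543.69 mm³.
x̄ = 1429583.33/12981.75 = 110.12 mm; ȳ = 324543.69/12981.75 = 25.00 mm.

x̄ = 110.12 mm, ȳ = 25.00 mm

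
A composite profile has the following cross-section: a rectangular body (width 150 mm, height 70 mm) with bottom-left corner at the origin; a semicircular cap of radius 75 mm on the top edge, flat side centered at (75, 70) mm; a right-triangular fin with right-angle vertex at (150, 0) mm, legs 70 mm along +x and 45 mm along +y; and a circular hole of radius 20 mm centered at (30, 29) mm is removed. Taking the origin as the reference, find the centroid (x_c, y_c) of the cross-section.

rectangular body: A = 150 × 70 = 10500.00, centroid at (75.00, 35.00).
semicircular top: A = ½π·75² = 8835.73, centroid at (75.00, 101.83).
triangular fin: A = ½·70·45 = 1575.00, centroid at (173.33, 15.00).
hole: A = −π·20² = -1256.64, centroid at (30.00, 29.00).
ΣA = 19654.09 mm²
ΣAx_c = (10500.00)(75.00) + (8835.73)(75.00) + (1575.00)(173.33) + (-1256.64)(30.00) = 1685480.59 mm³
ΣAy_c = (10500.00)(35.00) + (8835.73)(101.83) + (1575.00)(15.00) + (-1256.64)(29.00) = 1254433.58 mm³
x_c = 1685480.59 / 19654.09 = 85.76 mm
y_c = 1254433.58 / 19654.09 = 63.83 mm

x_c = 85.76 mm, y_c = 63.83 mm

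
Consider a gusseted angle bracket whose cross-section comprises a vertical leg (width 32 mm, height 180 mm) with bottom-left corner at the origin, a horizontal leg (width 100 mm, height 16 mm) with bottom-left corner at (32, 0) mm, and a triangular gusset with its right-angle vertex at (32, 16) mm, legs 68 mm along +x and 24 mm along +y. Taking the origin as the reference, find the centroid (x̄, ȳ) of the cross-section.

x̄ = 32.77 mm, ȳ = 67.37 mm

Part | A | x̄ᵢ | ȳᵢ | A·x̄ᵢ | A·ȳᵢ
vertical leg | 5760.00 | 16.00 | 90.00 | 92160.00 | 518400.00
horizontal leg | 1600.00 | 82.00 | 8.00 | 131200.00 | 12800.00
gusset | 816.00 | 54.67 | 24.00 | 44608.00 | 19584.00
Σ | 8176.00 |  |  | 267968.00 | 550784.00
x̄ = 267968.00 / 8176.00 = 32.77 mm
ȳ = 550784.00 / 8176.00 = 67.37 mm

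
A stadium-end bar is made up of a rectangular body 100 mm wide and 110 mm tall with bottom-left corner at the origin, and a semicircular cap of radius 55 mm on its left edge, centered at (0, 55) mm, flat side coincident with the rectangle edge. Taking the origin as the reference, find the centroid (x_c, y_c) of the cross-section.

x_c = 27.88 mm, y_c = 55.00 mm

Part | A | x̄ᵢ | ȳᵢ | A·x̄ᵢ | A·ȳᵢ
rectangular body | 11000.00 | 50.00 | 55.00 | 550000.00 | 605000.00
semicircular end | 4751.66 | -23.34 | 55.00 | -110916.67 | 261341.24
Σ | 15751.66 |  |  | 439083.33 | 866341.24
x_c = 439083.33 / 15751.66 = 27.88 mm
y_c = 866341.24 / 15751.66 = 55.00 mm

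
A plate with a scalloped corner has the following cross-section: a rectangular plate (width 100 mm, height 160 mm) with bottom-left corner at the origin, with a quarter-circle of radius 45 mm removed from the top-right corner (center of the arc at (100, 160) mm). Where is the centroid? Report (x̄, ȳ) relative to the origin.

x̄ = 46.59 mm, ȳ = 73.28 mm

plate: A = 100 × 160 = 16000.00, centroid at (50.00, 80.00).
removed quarter-circle: A = −¼π·45² = -1590.43, centroid at (80.90, 140.90).
ΣA = 14409.57 mm²
ΣAx̄ = (16000.00)(50.00) + (-1590.43)(80.90) = 671331.87 mm³
ΣAȳ = (16000.00)(80.00) + (-1590.43)(140.90) = 1055906.00 mm³
x̄ = 671331.87 / 14409.57 = 46.59 mm
ȳ = 1055906.00 / 14409.57 = 73.28 mm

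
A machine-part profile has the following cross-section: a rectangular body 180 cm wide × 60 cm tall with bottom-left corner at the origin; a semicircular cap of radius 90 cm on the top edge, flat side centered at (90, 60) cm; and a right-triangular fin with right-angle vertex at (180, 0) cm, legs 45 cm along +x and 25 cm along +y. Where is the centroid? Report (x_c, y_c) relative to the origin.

x_c = 92.45 cm, y_c = 65.52 cm

rectangular body: A = 180 × 60 = 10800.00, centroid at (90.00, 30.00).
semicircular top: A = ½π·90² = 12723.45, centroid at (90.00, 98.20).
triangular fin: A = ½·45·25 = 562.50, centroid at (195.00, 8.33).
ΣA = 24085.95 cm², ΣAx_c = 2226798.02 cm³, ΣAy_c = 1578094.51 cm³.
x_c = 2226798.02/24085.95 = 92.45 cm; y_c = 1578094.51/24085.95 = 65.52 cm.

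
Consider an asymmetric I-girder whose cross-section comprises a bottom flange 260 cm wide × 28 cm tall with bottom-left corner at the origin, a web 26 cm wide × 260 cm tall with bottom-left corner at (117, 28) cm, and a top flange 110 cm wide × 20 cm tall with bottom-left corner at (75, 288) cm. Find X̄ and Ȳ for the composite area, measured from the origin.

bottom flange: A = 260 × 28 = 7280.00, centroid at (130.00, 14.00).
web: A = 26 × 260 = 6760.00, centroid at (130.00, 158.00).
top flange: A = 110 × 20 = 2200.00, centroid at (130.00, 298.00).
ΣA = 16240.00 cm²
ΣAX̄ = (7280.00)(130.00) + (6760.00)(130.00) + (2200.00)(130.00) = 2111200.00 cm³
ΣAȲ = (7280.00)(14.00) + (6760.00)(158.00) + (2200.00)(298.00) = 1825600.00 cm³
X̄ = 2111200.00 / 16240.00 = 130.00 cm
Ȳ = 1825600.00 / 16240.00 = 112.41 cm

X̄ = 130.00 cm, Ȳ = 112.41 cm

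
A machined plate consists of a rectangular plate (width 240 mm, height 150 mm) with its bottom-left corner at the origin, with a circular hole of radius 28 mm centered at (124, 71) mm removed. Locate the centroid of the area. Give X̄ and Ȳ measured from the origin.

Part | A | x̄ᵢ | ȳᵢ | A·x̄ᵢ | A·ȳᵢ
plate | 36000.00 | 120.00 | 75.00 | 4320000.00 | 2700000.00
hole | -2463.01 | 124.00 | 71.00 | -305413.07 | -174873.61
Σ | 33536.99 |  |  | 4014586.93 | 2525126.39
X̄ = 4014586.93 / 33536.99 = 119.71 mm
Ȳ = 2525126.39 / 33536.99 = 75.29 mm

X̄ = 119.71 mm, Ȳ = 75.29 mm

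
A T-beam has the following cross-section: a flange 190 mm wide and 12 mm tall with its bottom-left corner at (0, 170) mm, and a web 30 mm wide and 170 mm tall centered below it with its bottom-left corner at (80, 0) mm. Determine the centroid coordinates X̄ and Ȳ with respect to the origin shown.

Part | A | x̄ᵢ | ȳᵢ | A·x̄ᵢ | A·ȳᵢ
web | 5100.00 | 95.00 | 85.00 | 484500.00 | 433500.00
flange | 2280.00 | 95.00 | 176.00 | 216600.00 | 401280.00
Σ | 7380.00 |  |  | 701100.00 | 834780.00
X̄ = 701100.00 / 7380.00 = 95.00 mm
Ȳ = 834780.00 / 7380.00 = 113.11 mm

X̄ = 95.00 mm, Ȳ = 113.11 mm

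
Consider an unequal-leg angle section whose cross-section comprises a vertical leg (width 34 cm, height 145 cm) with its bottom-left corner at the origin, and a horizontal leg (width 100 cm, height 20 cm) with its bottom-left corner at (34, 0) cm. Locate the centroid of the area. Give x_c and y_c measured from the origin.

x_c = 36.34 cm, y_c = 54.46 cm

vertical leg: A = 34 × 145 = 4930.00, centroid at (17.00, 72.50).
horizontal leg: A = 100 × 20 = 2000.00, centroid at (84.00, 10.00).
ΣA = 6930.00 cm², ΣAx_c = 251810.00 cm³, ΣAy_c = 377425.00 cm³.
x_c = 251810.00/6930.00 = 36.34 cm; y_c = 377425.00/6930.00 = 54.46 cm.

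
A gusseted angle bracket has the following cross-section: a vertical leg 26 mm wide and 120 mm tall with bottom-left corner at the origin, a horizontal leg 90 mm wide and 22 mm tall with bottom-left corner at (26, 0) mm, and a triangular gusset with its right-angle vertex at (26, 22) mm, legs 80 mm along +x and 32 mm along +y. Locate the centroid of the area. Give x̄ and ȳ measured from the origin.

vertical leg: A = 26 × 120 = 3120.00, centroid at (13.00, 60.00).
horizontal leg: A = 90 × 22 = 1980.00, centroid at (71.00, 11.00).
gusset: A = ½·80·32 = 1280.00, centroid at (52.67, 32.67).
ΣA = 6380.00 mm²
ΣAx̄ = (3120.00)(13.00) + (1980.00)(71.00) + (1280.00)(52.67) = 248553.33 mm³
ΣAȳ = (3120.00)(60.00) + (1980.00)(11.00) + (1280.00)(32.67) = 250793.33 mm³
x̄ = 248553.33 / 6380.00 = 38.96 mm
ȳ = 250793.33 / 6380.00 = 39.31 mm

x̄ = 38.96 mm, ȳ = 39.31 mm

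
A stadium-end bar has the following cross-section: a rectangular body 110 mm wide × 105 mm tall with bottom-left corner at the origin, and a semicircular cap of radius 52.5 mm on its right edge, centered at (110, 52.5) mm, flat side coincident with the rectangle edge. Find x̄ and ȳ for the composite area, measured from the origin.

rectangular body: A = 110 × 105 = 11550.00, centroid at (55.00, 52.50).
semicircular end: A = ½π·52.5² = 4329.51, centroid at (132.28, 52.50).
ΣA = 15879.51 mm²
ΣAx̄ = (11550.00)(55.00) + (4329.51)(132.28) = 1207964.56 mm³
ΣAȳ = (11550.00)(52.50) + (4329.51)(52.50) = 833674.14 mm³
x̄ = 1207964.56 / 15879.51 = 76.07 mm
ȳ = 833674.14 / 15879.51 = 52.50 mm

x̄ = 76.07 mm, ȳ = 52.50 mm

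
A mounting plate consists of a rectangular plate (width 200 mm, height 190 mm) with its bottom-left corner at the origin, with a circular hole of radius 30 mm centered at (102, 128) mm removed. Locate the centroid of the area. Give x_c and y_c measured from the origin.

Part | A | x̄ᵢ | ȳᵢ | A·x̄ᵢ | A·ȳᵢ
plate | 38000.00 | 100.00 | 95.00 | 3800000.00 | 3610000.00
hole | -2827.43 | 102.00 | 128.00 | -288398.21 | -361911.47
Σ | 35172.57 |  |  | 3511601.79 | 3248088.53
x_c = 3511601.79 / 35172.57 = 99.84 mm
y_c = 3248088.53 / 35172.57 = 92.35 mm

x_c = 99.84 mm, y_c = 92.35 mm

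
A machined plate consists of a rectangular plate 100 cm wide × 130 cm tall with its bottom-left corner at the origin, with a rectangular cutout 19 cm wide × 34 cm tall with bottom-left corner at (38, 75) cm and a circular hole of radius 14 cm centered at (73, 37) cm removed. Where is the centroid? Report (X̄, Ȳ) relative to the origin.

X̄ = 48.93 cm, Ȳ = 64.98 cm

Part | A | x̄ᵢ | ȳᵢ | A·x̄ᵢ | A·ȳᵢ
plate | 13000.00 | 50.00 | 65.00 | 650000.00 | 845000.00
hole 1 | -646.00 | 47.50 | 92.00 | -30685.00 | -59432.00
hole 2 | -615.75 | 73.00 | 37.00 | -44949.91 | -22782.83
Σ | 11738.25 |  |  | 574365.09 | 762785.17
X̄ = 574365.09 / 11738.25 = 48.93 cm
Ȳ = 762785.17 / 11738.25 = 64.98 cm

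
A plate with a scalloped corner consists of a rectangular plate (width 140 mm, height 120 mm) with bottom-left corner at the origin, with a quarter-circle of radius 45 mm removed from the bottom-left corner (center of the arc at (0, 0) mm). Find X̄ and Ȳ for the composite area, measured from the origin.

X̄ = 75.32 mm, Ȳ = 64.28 mm

Part | A | x̄ᵢ | ȳᵢ | A·x̄ᵢ | A·ȳᵢ
plate | 16800.00 | 70.00 | 60.00 | 1176000.00 | 1008000.00
removed quarter-circle | -1590.43 | 19.10 | 19.10 | -30375.00 | -30375.00
Σ | 15209.57 |  |  | 1145625.00 | 977625.00
X̄ = 1145625.00 / 15209.57 = 75.32 mm
Ȳ = 977625.00 / 15209.57 = 64.28 mm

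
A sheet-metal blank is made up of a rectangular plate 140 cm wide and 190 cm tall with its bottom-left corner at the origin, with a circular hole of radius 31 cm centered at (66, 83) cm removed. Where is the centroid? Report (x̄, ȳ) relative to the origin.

plate: A = 140 × 190 = 26600.00, centroid at (70.00, 95.00).
hole: A = −π·31² = -3019.07, centroid at (66.00, 83.00).
ΣA = 23580.93 cm², ΣAx̄ = 1662741.34 cm³, ΣAȳ = 2276417.15 cm³.
x̄ = 1662741.34/23580.93 = 70.51 cm; ȳ = 2276417.15/23580.93 = 96.54 cm.

x̄ = 70.51 cm, ȳ = 96.54 cm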